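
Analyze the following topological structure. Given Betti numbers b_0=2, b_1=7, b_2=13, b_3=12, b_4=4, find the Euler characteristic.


chi = sum_k (-1)^k b_k.
= (2) + (-7) + (13) + (-12) + (4)
= 0

0


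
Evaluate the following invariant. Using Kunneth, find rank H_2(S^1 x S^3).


Each S^d has Poincare polynomial 1 + t^d.
The product S^1 x S^3 has Poincare polynomial prod(1+t^d_i).
Expanding: b_0=1, b_1=1, b_3=1, b_4=1.
b_2 = 0

0


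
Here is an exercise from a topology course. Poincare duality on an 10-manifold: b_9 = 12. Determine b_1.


Poincare duality for closed orientable n-manifolds: b_k = b_{n-k}.
Here n = 10, so b_1 = b_9 = 12

12


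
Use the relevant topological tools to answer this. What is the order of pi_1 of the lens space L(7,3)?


pi_1(L(p,q)) = Z/pZ for any q coprime to p.
|pi_1(L(7,3))| = 7

7


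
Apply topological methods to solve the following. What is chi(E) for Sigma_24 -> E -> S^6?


chi(S^6) = 2 (n even), chi(Sigma_24) = 2 - 2*24 = -46.
chi(E) = 2 * (-46) = -92

-92


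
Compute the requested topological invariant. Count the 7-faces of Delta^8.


Delta^8 has 8+1 vertices. A 7-face is a choice of 7+1 vertices.
f_7 = C(8+1, 7+1) = C(9,8) = 9

9


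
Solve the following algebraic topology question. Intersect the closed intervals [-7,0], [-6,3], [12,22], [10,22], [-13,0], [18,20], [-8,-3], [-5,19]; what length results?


Intersection = [max(a_i), min(b_i)] = [18, -3].
Since 18 > -3, the intersection is empty.
Length = 0

0


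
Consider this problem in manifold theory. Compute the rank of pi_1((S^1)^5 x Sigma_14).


pi_1(A x B) = pi_1(A) x pi_1(B); rank of abelianization = b_1.
b_1(T^5) = 5, b_1(Sigma_14) = 2*14 = 28.
b_1(product) = 5 + 28 = 33

33


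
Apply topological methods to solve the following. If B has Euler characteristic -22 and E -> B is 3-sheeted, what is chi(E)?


For a finite covering: chi(E) = (number of sheets) * chi(B).
chi(E) = 3 * (-22) = -66

-66


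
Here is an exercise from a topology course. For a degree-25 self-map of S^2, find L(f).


On S^2: L(f) = tr(f_0*) + (-1)^2 tr(f_2*) = 1 + (-1)^2 * deg(f).
L(f) = 1 + (-1)^2 * 25 = 1 + 25 = 26

26


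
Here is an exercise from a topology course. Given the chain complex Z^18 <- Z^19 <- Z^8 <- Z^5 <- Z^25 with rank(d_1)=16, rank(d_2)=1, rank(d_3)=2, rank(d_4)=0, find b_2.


rank H_k = rank(ker d_k) - rank(im d_{k+1}).
rank(ker d_2) = rank(C_2) - rank(d_2) = 8 - 1 = 7.
rank(im d_{2+1}) = 2.
rank H_2 = 7 - 2 = 5

5


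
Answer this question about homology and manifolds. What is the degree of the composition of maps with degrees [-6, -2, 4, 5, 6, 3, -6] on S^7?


Degree is multiplicative: deg(composition) = product of degrees.
= (-6) * (-2) * (4) * (5) * (6) * (3) * (-6) = -25920

-25920


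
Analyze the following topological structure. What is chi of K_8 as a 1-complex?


K_8: V = 8, E = C(8,2) = 28.
chi = V - E = 8 - 28 = -20

-20


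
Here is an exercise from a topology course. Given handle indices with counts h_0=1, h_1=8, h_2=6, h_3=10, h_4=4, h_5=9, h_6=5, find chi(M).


Handles of index k contribute (-1)^k to chi (same as CW cells).
chi = (1) + (-8) + (6) + (-10) + (4) + (-9) + (5) = -11

-11


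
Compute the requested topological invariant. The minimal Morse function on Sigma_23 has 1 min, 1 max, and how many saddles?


A perfect Morse function has m_k = b_k.
For Sigma_23: b_0=1, b_1=2g=46, b_2=1.
Saddles m_1 = 2g = 46

46


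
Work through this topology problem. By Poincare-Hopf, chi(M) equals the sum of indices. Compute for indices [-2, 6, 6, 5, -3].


Poincare-Hopf: chi(M) = sum of indices of zeros.
chi = (-2) + (6) + (6) + (5) + (-3) = 12

12


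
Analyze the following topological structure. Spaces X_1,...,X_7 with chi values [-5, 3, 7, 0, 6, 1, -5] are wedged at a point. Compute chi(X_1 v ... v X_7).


chi(A v B) = chi(A) + chi(B) - 1 (one point identified).
For 7 spaces: chi = (sum chi_i) - (7 - 1).
sum = 7; chi = 7 - 6 = 1

1


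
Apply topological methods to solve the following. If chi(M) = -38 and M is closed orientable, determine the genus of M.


chi = 2 - 2g for closed orientable surfaces.
-38 = 2 - 2g
2g = 2 - (-38) = 40
g = 20

20


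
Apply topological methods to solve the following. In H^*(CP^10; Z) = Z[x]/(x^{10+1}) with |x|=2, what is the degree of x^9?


|x| = 2 in H^*(CP^n).
|x^9| = 9 * |x| = 9 * 2 = 18

18


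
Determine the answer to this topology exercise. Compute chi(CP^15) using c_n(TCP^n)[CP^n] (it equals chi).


For any closed oriented manifold, <e(TM),[M]> = chi(M).
chi(CP^15) = 15+1 = 16

16


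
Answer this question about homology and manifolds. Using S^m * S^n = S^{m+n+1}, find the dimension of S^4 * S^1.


Join of spheres: S^m * S^n = S^{m+n+1}.
dim = 4 + 1 + 1 = 6

6


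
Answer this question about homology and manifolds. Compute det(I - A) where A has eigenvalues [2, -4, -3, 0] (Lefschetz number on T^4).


For a torus self-map: L(f) = det(I - A) where A acts on H_1.
L(f) = (1-2) * (1--4) * (1--3) * (1-0) = -1 * 5 * 4 * 1 = -20

-20


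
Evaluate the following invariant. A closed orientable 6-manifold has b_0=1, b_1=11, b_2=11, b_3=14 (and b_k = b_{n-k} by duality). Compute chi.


By Poincare duality b_k = b_{6-k}, so full Betti numbers: b_0=1, b_1=11, b_2=11, b_3=14, b_4=11, b_5=11, b_6=1.
chi = sum (-1)^k b_k = -12

-12


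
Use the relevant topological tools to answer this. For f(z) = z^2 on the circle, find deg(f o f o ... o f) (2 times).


deg(f) = 2. Degree is multiplicative: deg(f^2) = (deg f)^2.
deg(f^2) = (2)^2 = 4

4


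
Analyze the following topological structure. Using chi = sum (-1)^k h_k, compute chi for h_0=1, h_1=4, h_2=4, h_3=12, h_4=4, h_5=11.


Handles of index k contribute (-1)^k to chi (same as CW cells).
chi = (1) + (-4) + (4) + (-12) + (4) + (-11) = -18

-18


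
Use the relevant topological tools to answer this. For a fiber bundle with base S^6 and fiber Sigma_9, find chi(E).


chi(S^6) = 2 (n even), chi(Sigma_9) = 2 - 2*9 = -16.
chi(E) = 2 * (-16) = -32

-32


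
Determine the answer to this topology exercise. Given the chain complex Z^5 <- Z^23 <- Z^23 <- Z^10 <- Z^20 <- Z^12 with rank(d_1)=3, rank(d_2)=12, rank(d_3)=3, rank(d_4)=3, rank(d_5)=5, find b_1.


rank H_k = rank(ker d_k) - rank(im d_{k+1}).
rank(ker d_1) = rank(C_1) - rank(d_1) = 23 - 3 = 20.
rank(im d_{1+1}) = 12.
rank H_1 = 20 - 12 = 8

8


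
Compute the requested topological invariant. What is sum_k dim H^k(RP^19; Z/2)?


H^k(RP^19; Z/2) = Z/2 for each 0 <= k <= 19.
Total dimension = 19 + 1 = 20

20


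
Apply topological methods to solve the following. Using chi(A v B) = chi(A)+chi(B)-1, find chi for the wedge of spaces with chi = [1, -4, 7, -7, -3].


chi(A v B) = chi(A) + chi(B) - 1 (one point identified).
For 5 spaces: chi = (sum chi_i) - (5 - 1).
sum = -6; chi = -6 - 4 = -10

-10


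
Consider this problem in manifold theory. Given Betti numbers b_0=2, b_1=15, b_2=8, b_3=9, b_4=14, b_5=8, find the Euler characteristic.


chi = sum_k (-1)^k b_k.
= (2) + (-15) + (8) + (-9) + (14) + (-8)
= -8

-8


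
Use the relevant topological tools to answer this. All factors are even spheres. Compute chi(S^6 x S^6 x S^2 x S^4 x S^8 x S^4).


chi is multiplicative: chi(X x Y) = chi(X) chi(Y).
Each even-dim sphere has chi = 2. There are 6 factors.
chi = 2^6 = 64

64


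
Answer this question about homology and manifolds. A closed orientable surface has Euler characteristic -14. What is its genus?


chi = 2 - 2g for closed orientable surfaces.
-14 = 2 - 2g
2g = 2 - (-14) = 16
g = 8

8


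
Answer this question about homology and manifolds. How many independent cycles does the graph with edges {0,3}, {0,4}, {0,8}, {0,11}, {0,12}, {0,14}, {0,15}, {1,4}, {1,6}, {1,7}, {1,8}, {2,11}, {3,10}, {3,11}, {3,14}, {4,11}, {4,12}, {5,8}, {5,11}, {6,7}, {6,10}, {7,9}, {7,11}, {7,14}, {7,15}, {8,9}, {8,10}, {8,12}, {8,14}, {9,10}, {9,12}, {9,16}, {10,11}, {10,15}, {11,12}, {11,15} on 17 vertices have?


b_1 = E - V + (number of components).
E = 36, V = 17, components = 2.
b_1 = 36 - 17 + 2 = 21

21


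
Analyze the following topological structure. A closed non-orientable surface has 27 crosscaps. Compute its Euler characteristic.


For a non-orientable closed surface with k crosscaps: chi = 2 - k.
Here k = 27.
chi = 2 - 27 = -25

-25


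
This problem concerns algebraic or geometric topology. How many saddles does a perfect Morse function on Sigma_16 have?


A perfect Morse function has m_k = b_k.
For Sigma_16: b_0=1, b_1=2g=32, b_2=1.
Saddles m_1 = 2g = 32

32


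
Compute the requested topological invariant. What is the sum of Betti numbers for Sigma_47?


For Sigma_47: b_0 = 1, b_1 = 2g = 94, b_2 = 1.
Total = 1 + 94 + 1 = 96

96


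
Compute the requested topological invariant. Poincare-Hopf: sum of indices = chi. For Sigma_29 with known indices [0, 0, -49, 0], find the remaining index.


Poincare-Hopf: sum of indices = chi(M).
chi(Sigma_29) = 2 - 2*29 = -56.
Sum of known indices = -49.
x = chi - (sum known) = -56 - (-49) = -7

-7


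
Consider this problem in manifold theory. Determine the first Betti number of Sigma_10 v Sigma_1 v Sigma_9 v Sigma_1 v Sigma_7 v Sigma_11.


For a wedge X v Y: reduced H_k(X v Y) = H_k(X) + H_k(Y).
Each Sigma_g contributes b_1 = 2g.
b_1 = 20 + 2 + 18 + 2 + 14 + 22 = 78

78


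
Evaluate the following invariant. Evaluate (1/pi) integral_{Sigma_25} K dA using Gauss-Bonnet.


Gauss-Bonnet: integral K dA = 2*pi*chi(M).
chi(Sigma_25) = 2 - 2*25 = -48.
(integral K dA)/pi = 2*chi = 2*(-48) = -96

-96


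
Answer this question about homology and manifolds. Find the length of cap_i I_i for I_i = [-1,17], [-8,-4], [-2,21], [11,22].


Intersection = [max(a_i), min(b_i)] = [11, -4].
Since 11 > -4, the intersection is empty.
Length = 0

0


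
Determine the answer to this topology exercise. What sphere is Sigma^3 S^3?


Each suspension raises dimension by 1: Sigma S^n = S^{n+1}.
Sigma^3 S^3 = S^{3+3} = S^6

6


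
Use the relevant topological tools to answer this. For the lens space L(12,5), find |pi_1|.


pi_1(L(p,q)) = Z/pZ for any q coprime to p.
|pi_1(L(12,5))| = 12

12


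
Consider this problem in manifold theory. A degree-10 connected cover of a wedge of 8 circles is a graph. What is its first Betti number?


Nielsen-Schreier: an index-n subgroup of F_r is free of rank 1 + n(r-1).
Equivalently: chi(cover) = n*chi(base); chi(vee_r S^1) = 1 - 8 = -7.
chi(E) = 10*(-7) = -70; rank = 1 - chi(E) = 1 - (-70) = 71.
rank = 1 + 10*(8-1) = 1 + 70 = 71

71


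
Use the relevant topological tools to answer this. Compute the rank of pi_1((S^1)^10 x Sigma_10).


pi_1(A x B) = pi_1(A) x pi_1(B); rank of abelianization = b_1.
b_1(T^10) = 10, b_1(Sigma_10) = 2*10 = 20.
b_1(product) = 10 + 20 = 30

30


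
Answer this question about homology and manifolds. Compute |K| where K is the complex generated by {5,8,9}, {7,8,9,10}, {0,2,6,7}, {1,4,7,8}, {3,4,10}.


Each maximal simplex on m vertices has 2^m - 1 nonempty faces.
Take the union (dedupe shared faces).
Total distinct faces = 50

50


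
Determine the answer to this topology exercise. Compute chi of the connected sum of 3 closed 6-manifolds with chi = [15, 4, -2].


For n-manifolds: chi(A#B) = chi(A) + chi(B) - chi(S^6).
chi(S^6) = 1 + (-1)^6 = 2.
chi(#) = (sum chi_i) - (3-1)*chi(S^6) = 17 - 2*2 = 13

13


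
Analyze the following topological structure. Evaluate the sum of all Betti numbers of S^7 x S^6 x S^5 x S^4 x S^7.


Total Betti number is multiplicative under products.
Each S^d (d>=1) has total Betti number 2.
There are 5 sphere factors.
Total = 2^5 = 32

32


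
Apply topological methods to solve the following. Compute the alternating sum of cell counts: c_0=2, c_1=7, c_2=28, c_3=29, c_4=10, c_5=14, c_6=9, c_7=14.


chi = sum_k (-1)^k c_k.
= (-1)^0*2 + (-1)^1*7 + (-1)^2*28 + (-1)^3*29 + (-1)^4*10 + (-1)^5*14 + (-1)^6*9 + (-1)^7*14
= (2) + (-7) + (28) + (-29) + (10) + (-14) + (9) + (-14)
= -15

-15


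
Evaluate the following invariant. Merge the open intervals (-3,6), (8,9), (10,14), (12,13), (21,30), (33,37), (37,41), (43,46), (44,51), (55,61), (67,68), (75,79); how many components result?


Sort and merge overlapping open intervals.
Merged: (-3,6), (8,9), (10,14), (21,30), (33,37), (37,41), (43,51), (55,61), (67,68), (75,79).
Number of components = 10

10


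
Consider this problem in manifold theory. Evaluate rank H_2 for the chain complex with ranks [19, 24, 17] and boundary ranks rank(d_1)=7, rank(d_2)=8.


rank H_k = rank(ker d_k) - rank(im d_{k+1}).
rank(ker d_2) = rank(C_2) - rank(d_2) = 17 - 8 = 9.
rank(im d_{2+1}) = 0.
rank H_2 = 9 - 0 = 9

9


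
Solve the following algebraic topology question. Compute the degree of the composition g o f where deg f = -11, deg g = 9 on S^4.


Degree is multiplicative under composition: deg(g o f) = deg(g) * deg(f).
= 9 * -11 = -99

-99


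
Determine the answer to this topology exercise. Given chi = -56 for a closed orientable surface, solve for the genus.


chi = 2 - 2g for closed orientable surfaces.
-56 = 2 - 2g
2g = 2 - (-56) = 58
g = 29

29


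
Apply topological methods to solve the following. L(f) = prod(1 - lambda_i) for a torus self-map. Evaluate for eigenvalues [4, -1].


For a torus self-map: L(f) = det(I - A) where A acts on H_1.
L(f) = (1-4) * (1--1) = -3 * 2 = -6

-6


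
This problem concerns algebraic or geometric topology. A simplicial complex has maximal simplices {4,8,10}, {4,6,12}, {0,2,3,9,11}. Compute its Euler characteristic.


Enumerate all faces; f-vector: f_0=10, f_1=16, f_2=12, f_3=5, f_4=1.
chi = sum (-1)^k f_k = 2

2


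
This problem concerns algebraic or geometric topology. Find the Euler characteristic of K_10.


K_10: V = 10, E = C(10,2) = 45.
chi = V - E = 10 - 45 = -35

-35


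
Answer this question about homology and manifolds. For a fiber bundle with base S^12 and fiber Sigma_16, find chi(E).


chi(S^12) = 2 (n even), chi(Sigma_16) = 2 - 2*16 = -30.
chi(E) = 2 * (-30) = -60

-60


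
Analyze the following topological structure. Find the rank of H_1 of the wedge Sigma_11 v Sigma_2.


For a wedge: H_1(A v B) = H_1(A) + H_1(B).
b_1(Sigma_11) = 22, b_1(Sigma_2) = 4.
b_1 = 22 + 4 = 26

26


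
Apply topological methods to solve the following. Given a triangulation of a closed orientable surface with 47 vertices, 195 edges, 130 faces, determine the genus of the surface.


chi = V - E + F = 47 - 195 + 130 = -18
For orientable closed surface: chi = 2 - 2g, so g = (2 - chi)/2.
g = (2 - (-18)) / 2 = 20 / 2 = 10

10


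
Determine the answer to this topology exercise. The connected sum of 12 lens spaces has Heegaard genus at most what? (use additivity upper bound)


Heegaard genus satisfies g(A#B) <= g(A) + g(B).
Each lens space has g = 1.
Upper bound: 12 * 1 = 12

12


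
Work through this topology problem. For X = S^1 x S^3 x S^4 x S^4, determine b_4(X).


Each S^d has Poincare polynomial 1 + t^d.
The product S^1 x S^3 x S^4 x S^4 has Poincare polynomial prod(1+t^d_i).
Expanding: b_0=1, b_1=1, b_3=1, b_4=3, b_5=2, b_7=2, b_8=3, b_9=1, b_11=1, b_12=1.
b_4 = 3

3


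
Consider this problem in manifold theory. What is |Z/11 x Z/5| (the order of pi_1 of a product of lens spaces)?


pi_1(X x Y) = pi_1(X) x pi_1(Y).
pi_1(L(11,1)) = Z/11, pi_1(L(5,1)) = Z/5.
|Z/11 x Z/5| = 11 * 5 = 55

55


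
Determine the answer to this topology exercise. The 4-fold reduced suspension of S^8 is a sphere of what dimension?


Each suspension raises dimension by 1: Sigma S^n = S^{n+1}.
Sigma^4 S^8 = S^{8+4} = S^12

12


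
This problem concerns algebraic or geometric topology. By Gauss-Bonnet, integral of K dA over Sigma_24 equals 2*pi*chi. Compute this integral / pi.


Gauss-Bonnet: integral K dA = 2*pi*chi(M).
chi(Sigma_24) = 2 - 2*24 = -46.
(integral K dA)/pi = 2*chi = 2*(-46) = -92

-92


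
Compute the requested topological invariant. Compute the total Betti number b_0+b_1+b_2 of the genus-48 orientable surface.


For Sigma_48: b_0 = 1, b_1 = 2g = 96, b_2 = 1.
Total = 1 + 96 + 1 = 98

98


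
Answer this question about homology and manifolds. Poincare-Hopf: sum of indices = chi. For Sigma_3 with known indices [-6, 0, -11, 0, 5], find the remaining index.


Poincare-Hopf: sum of indices = chi(M).
chi(Sigma_3) = 2 - 2*3 = -4.
Sum of known indices = -12.
x = chi - (sum known) = -4 - (-12) = 8

8


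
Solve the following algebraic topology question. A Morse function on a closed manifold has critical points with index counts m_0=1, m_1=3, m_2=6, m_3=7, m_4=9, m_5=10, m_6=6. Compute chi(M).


Morse theory: chi(M) = sum_k (-1)^k m_k where m_k = #(index-k critical points).
= (1) + (-3) + (6) + (-7) + (9) + (-10) + (6) = 2

2


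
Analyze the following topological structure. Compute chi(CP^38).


CP^38 has one cell in each even dimension 0, 2, ..., 2*38 (38+1 cells total).
All cells are even-dimensional, so chi = number of cells.
chi = 38 + 1 = 39

39


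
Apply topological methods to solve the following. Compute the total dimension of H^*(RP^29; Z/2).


H^k(RP^29; Z/2) = Z/2 for each 0 <= k <= 29.
Total dimension = 29 + 1 = 30

30


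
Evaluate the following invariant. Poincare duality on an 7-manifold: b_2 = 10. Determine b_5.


Poincare duality for closed orientable n-manifolds: b_k = b_{n-k}.
Here n = 7, so b_5 = b_2 = 10

10


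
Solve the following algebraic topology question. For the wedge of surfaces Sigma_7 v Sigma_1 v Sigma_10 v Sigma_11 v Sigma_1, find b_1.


For a wedge X v Y: reduced H_k(X v Y) = H_k(X) + H_k(Y).
Each Sigma_g contributes b_1 = 2g.
b_1 = 14 + 2 + 20 + 22 + 2 = 60

60


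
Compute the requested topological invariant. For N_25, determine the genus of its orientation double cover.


chi(N_25) = 2 - 25 = -23.
Double cover: chi(Sigma_g) = 2 * chi(N_25) = 2*(-23) = -46.
2 - 2g = -46, so g = (2 - (-46))/2 = 48/2 = 24

24


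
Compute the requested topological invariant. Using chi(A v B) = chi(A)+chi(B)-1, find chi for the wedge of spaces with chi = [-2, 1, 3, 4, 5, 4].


chi(A v B) = chi(A) + chi(B) - 1 (one point identified).
For 6 spaces: chi = (sum chi_i) - (6 - 1).
sum = 15; chi = 15 - 5 = 10

10


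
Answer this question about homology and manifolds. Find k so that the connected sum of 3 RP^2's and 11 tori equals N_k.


Since a >= 1, the sum is non-orientable; each T^2 can be replaced by RP^2 # RP^2 (since T^2#RP^2 = 3RP^2).
Total crosscaps k = 3 + 2*11 = 25.
Check via chi: chi = 3*1 + 11*0 - (3+11-1)*2 = -23 = 2 - k = -23. Consistent.

25


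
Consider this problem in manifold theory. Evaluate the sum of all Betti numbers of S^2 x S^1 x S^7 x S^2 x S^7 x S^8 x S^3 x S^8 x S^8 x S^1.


Total Betti number is multiplicative under products.
Each S^d (d>=1) has total Betti number 2.
There are 10 sphere factors.
Total = 2^10 = 1024

1024


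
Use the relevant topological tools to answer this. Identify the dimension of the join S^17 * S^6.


Join of spheres: S^m * S^n = S^{m+n+1}.
dim = 17 + 6 + 1 = 24

24


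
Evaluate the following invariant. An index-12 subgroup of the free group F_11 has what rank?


Nielsen-Schreier: an index-n subgroup of F_r is free of rank 1 + n(r-1).
Equivalently: chi(cover) = n*chi(base); chi(vee_r S^1) = 1 - 11 = -10.
chi(E) = 12*(-10) = -120; rank = 1 - chi(E) = 1 - (-120) = 121.
rank = 1 + 12*(11-1) = 1 + 120 = 121

121


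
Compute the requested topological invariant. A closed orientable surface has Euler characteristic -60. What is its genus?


chi = 2 - 2g for closed orientable surfaces.
-60 = 2 - 2g
2g = 2 - (-60) = 62
g = 31

31


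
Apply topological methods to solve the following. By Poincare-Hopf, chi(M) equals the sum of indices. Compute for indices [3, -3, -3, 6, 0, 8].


Poincare-Hopf: chi(M) = sum of indices of zeros.
chi = (3) + (-3) + (-3) + (6) + (0) + (8) = 11

11


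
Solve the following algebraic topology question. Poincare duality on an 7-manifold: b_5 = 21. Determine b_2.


Poincare duality for closed orientable n-manifolds: b_k = b_{n-k}.
Here n = 7, so b_2 = b_5 = 21

21


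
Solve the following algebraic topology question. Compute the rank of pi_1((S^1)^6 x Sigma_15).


pi_1(A x B) = pi_1(A) x pi_1(B); rank of abelianization = b_1.
b_1(T^6) = 6, b_1(Sigma_15) = 2*15 = 30.
b_1(product) = 6 + 30 = 36

36


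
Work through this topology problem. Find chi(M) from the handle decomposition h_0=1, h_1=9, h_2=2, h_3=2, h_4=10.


Handles of index k contribute (-1)^k to chi (same as CW cells).
chi = (1) + (-9) + (2) + (-2) + (10) = 2

2


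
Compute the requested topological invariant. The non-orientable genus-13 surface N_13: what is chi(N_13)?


For a non-orientable closed surface with k crosscaps: chi = 2 - k.
Here k = 13.
chi = 2 - 13 = -11

-11


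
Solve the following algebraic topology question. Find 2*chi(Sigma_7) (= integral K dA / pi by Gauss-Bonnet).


Gauss-Bonnet: integral K dA = 2*pi*chi(M).
chi(Sigma_7) = 2 - 2*7 = -12.
(integral K dA)/pi = 2*chi = 2*(-12) = -24

-24


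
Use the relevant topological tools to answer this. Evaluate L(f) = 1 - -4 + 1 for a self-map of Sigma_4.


L(f) = tr(f_0*) - tr(f_1*) + tr(f_2*).
= 1 - (-4) + (1)
= 6

6


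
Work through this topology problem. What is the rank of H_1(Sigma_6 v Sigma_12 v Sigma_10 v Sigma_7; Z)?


For a wedge X v Y: reduced H_k(X v Y) = H_k(X) + H_k(Y).
Each Sigma_g contributes b_1 = 2g.
b_1 = 12 + 24 + 20 + 14 = 70

70


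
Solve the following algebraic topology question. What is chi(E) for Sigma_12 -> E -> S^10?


chi(S^10) = 2 (n even), chi(Sigma_12) = 2 - 2*12 = -22.
chi(E) = 2 * (-22) = -44

-44


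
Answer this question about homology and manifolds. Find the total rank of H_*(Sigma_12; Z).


For Sigma_12: b_0 = 1, b_1 = 2g = 24, b_2 = 1.
Total = 1 + 24 + 1 = 26

26


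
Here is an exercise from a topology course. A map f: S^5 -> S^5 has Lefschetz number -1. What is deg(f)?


L(f) = 1 + (-1)^5 deg(f) on S^5.
-1 = 1 + (-1)^5 * deg(f)
(-1)^5 * deg(f) = -2
deg(f) = 2

2


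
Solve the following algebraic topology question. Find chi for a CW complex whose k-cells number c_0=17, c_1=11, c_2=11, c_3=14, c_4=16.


chi = sum_k (-1)^k c_k.
= (-1)^0*17 + (-1)^1*11 + (-1)^2*11 + (-1)^3*14 + (-1)^4*16
= (17) + (-11) + (11) + (-14) + (16)
= 19

19


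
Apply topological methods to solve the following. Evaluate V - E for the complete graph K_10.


K_10: V = 10, E = C(10,2) = 45.
chi = V - E = 10 - 45 = -35

-35


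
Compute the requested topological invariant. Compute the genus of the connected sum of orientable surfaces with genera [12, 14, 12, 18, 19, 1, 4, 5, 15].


Genus is additive under connected sum of orientable surfaces.
g = 12 + 14 + 12 + 18 + 19 + 1 + 4 + 5 + 15 = 100

100


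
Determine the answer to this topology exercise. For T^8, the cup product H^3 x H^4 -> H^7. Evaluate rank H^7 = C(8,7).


Cup product: H^p x H^q -> H^{p+q}; here p+q = 3+4 = 7.
rank H^k(T^n) = C(n,k).
C(8,7) = 8

8


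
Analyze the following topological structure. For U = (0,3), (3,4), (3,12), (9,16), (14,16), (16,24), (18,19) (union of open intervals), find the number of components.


Sort and merge overlapping open intervals.
Merged: (0,3), (3,16), (16,24).
Number of components = 3

3


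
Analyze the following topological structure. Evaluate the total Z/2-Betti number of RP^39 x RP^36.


dim H^*(RP^n; Z/2) = n+1 (one Z/2 in each degree 0..n).
Total Betti number is multiplicative.
Total = (39+1) * (36+1) = 40 * 37 = 1480

1480


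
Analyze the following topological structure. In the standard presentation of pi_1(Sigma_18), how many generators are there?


Standard presentation: pi_1(Sigma_g) = <a_1,b_1,...,a_g,b_g | [a_1,b_1]...[a_g,b_g] = 1>.
Number of generators = 2g = 2*18 = 36

36


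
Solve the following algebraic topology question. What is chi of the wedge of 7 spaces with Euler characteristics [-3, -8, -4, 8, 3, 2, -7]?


chi(A v B) = chi(A) + chi(B) - 1 (one point identified).
For 7 spaces: chi = (sum chi_i) - (7 - 1).
sum = -9; chi = -9 - 6 = -15

-15


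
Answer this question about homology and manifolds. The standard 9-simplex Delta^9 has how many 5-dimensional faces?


Delta^9 has 9+1 vertices. A 5-face is a choice of 5+1 vertices.
f_5 = C(9+1, 5+1) = C(10,6) = 210

210


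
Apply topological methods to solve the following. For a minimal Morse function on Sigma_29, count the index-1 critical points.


A perfect Morse function has m_k = b_k.
For Sigma_29: b_0=1, b_1=2g=58, b_2=1.
Saddles m_1 = 2g = 58

58


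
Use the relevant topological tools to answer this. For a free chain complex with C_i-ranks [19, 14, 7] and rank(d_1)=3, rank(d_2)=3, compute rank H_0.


rank H_k = rank(ker d_k) - rank(im d_{k+1}).
rank(ker d_0) = rank(C_0) - rank(d_0) = 19 - 0 = 19.
rank(im d_{0+1}) = 3.
rank H_0 = 19 - 3 = 16

16


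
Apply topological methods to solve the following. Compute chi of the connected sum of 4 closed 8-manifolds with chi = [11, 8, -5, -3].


For n-manifolds: chi(A#B) = chi(A) + chi(B) - chi(S^8).
chi(S^8) = 1 + (-1)^8 = 2.
chi(#) = (sum chi_i) - (4-1)*chi(S^8) = 11 - 3*2 = 5

5


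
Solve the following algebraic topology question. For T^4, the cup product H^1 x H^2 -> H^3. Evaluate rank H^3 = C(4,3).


Cup product: H^p x H^q -> H^{p+q}; here p+q = 1+2 = 3.
rank H^k(T^n) = C(n,k).
C(4,3) = 4

4


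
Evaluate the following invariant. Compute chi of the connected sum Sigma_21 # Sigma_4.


chi(Sigma_21) = 2 - 2*21 = -40
chi(Sigma_4) = 2 - 2*4 = -6
For surfaces: chi(A#B) = chi(A) + chi(B) - 2.
chi = -40 + -6 - 2 = -48

-48


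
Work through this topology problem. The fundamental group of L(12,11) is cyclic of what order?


pi_1(L(p,q)) = Z/pZ for any q coprime to p.
|pi_1(L(12,11))| = 12

12


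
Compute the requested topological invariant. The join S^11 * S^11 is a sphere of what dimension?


Join of spheres: S^m * S^n = S^{m+n+1}.
dim = 11 + 11 + 1 = 23

23


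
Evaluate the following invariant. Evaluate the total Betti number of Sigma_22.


For Sigma_22: b_0 = 1, b_1 = 2g = 44, b_2 = 1.
Total = 1 + 44 + 1 = 46

46


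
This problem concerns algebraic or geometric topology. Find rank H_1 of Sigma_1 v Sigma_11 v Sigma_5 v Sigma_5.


For a wedge X v Y: reduced H_k(X v Y) = H_k(X) + H_k(Y).
Each Sigma_g contributes b_1 = 2g.
b_1 = 2 + 22 + 10 + 10 = 44

44


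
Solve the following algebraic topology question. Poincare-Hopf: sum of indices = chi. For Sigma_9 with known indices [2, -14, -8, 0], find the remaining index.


Poincare-Hopf: sum of indices = chi(M).
chi(Sigma_9) = 2 - 2*9 = -16.
Sum of known indices = -20.
x = chi - (sum known) = -16 - (-20) = 4

4


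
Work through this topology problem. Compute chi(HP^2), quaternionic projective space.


HP^2 has one cell in each dimension 0, 4, ..., 4*2 (2+1 cells, all even-dim).
chi = 2 + 1 = 3

3


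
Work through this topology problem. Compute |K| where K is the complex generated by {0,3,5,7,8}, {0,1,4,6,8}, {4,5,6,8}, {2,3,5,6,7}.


Each maximal simplex on m vertices has 2^m - 1 nonempty faces.
Take the union (dedupe shared faces).
Total distinct faces = 87

87


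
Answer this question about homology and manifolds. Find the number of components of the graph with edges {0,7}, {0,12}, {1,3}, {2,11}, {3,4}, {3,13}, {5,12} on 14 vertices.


Run DFS/union-find over 14 vertices.
V = 14, E = 7.
Number of components = 7

7


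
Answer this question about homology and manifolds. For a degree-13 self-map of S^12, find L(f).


On S^12: L(f) = tr(f_0*) + (-1)^12 tr(f_12*) = 1 + (-1)^12 * deg(f).
L(f) = 1 + (-1)^12 * 13 = 1 + 13 = 14

14


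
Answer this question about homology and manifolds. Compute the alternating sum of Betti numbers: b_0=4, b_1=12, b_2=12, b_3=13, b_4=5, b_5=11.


chi = sum_k (-1)^k b_k.
= (4) + (-12) + (12) + (-13) + (5) + (-11)
= -15

-15


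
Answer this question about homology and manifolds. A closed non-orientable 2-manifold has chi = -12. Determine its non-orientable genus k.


chi = 2 - k for closed non-orientable surfaces with k crosscaps.
-12 = 2 - k
k = 2 - (-12) = 14

14


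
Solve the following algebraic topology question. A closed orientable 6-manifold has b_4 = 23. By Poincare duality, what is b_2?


Poincare duality for closed orientable n-manifolds: b_k = b_{n-k}.
Here n = 6, so b_2 = b_4 = 23

23


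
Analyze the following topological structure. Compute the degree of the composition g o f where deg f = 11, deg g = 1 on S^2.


Degree is multiplicative under composition: deg(g o f) = deg(g) * deg(f).
= 1 * 11 = 11

11


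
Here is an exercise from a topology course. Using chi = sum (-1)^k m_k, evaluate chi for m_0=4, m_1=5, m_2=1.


Morse theory: chi(M) = sum_k (-1)^k m_k where m_k = #(index-k critical points).
= (4) + (-5) + (1) = 0

0


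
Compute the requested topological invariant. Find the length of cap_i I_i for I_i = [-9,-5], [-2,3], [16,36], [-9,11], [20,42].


Intersection = [max(a_i), min(b_i)] = [20, -5].
Since 20 > -5, the intersection is empty.
Length = 0

0


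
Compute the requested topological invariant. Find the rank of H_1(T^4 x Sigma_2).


pi_1(A x B) = pi_1(A) x pi_1(B); rank of abelianization = b_1.
b_1(T^4) = 4, b_1(Sigma_2) = 2*2 = 4.
b_1(product) = 4 + 4 = 8

8


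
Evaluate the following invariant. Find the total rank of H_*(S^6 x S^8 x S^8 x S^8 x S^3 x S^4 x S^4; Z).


Total Betti number is multiplicative under products.
Each S^d (d>=1) has total Betti number 2.
There are 7 sphere factors.
Total = 2^7 = 128

128


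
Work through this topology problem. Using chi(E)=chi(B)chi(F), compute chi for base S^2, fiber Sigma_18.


chi(S^2) = 2 (n even), chi(Sigma_18) = 2 - 2*18 = -34.
chi(E) = 2 * (-34) = -68

-68


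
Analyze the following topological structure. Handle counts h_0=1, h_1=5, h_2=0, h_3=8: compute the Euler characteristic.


Handles of index k contribute (-1)^k to chi (same as CW cells).
chi = (1) + (-5) + (0) + (-8) = -12

-12


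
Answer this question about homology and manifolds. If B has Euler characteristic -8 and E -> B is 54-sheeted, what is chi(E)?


For a finite covering: chi(E) = (number of sheets) * chi(B).
chi(E) = 54 * (-8) = -432

-432


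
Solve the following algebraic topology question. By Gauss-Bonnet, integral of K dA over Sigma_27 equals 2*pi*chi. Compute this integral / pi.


Gauss-Bonnet: integral K dA = 2*pi*chi(M).
chi(Sigma_27) = 2 - 2*27 = -52.
(integral K dA)/pi = 2*chi = 2*(-52) = -104

-104


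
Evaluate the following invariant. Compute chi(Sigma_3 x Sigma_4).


chi(Sigma_3) = 2 - 2*3 = -4
chi(Sigma_4) = 2 - 2*4 = -6
chi(product) = (-4) * (-6) = 24

24


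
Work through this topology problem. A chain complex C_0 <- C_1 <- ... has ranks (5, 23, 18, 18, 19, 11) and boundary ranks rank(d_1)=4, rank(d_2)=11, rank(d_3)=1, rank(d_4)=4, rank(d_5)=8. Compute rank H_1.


rank H_k = rank(ker d_k) - rank(im d_{k+1}).
rank(ker d_1) = rank(C_1) - rank(d_1) = 23 - 4 = 19.
rank(im d_{1+1}) = 11.
rank H_1 = 19 - 11 = 8

8


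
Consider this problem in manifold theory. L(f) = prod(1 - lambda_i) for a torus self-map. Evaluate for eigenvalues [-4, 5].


For a torus self-map: L(f) = det(I - A) where A acts on H_1.
L(f) = (1--4) * (1-5) = 5 * -4 = -20

-20


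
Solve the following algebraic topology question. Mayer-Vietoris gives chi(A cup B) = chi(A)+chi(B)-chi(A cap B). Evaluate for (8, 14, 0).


chi(A cup B) = chi(A) + chi(B) - chi(A cap B)
= 8 + (14) - (0)
= 22

22


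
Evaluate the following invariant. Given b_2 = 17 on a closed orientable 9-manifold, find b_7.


Poincare duality for closed orientable n-manifolds: b_k = b_{n-k}.
Here n = 9, so b_7 = b_2 = 17

17


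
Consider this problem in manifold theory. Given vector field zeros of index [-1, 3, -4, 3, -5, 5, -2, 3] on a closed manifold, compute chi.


Poincare-Hopf: chi(M) = sum of indices of zeros.
chi = (-1) + (3) + (-4) + (3) + (-5) + (5) + (-2) + (3) = 2

2


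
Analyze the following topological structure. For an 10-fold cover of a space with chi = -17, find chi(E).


For a finite covering: chi(E) = (number of sheets) * chi(B).
chi(E) = 10 * (-17) = -170

-170


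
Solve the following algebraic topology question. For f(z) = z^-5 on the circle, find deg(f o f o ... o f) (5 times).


deg(f) = -5. Degree is multiplicative: deg(f^5) = (deg f)^5.
deg(f^5) = (-5)^5 = -3125

-3125


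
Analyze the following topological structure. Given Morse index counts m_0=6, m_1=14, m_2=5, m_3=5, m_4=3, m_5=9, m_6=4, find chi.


Morse theory: chi(M) = sum_k (-1)^k m_k where m_k = #(index-k critical points).
= (6) + (-14) + (5) + (-5) + (3) + (-9) + (4) = -10

-10


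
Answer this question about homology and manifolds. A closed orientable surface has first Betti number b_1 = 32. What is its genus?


For a closed orientable surface: b_1 = 2g.
32 = 2g
g = 32 / 2 = 16

16


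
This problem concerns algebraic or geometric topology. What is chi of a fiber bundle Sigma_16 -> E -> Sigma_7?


For a fiber bundle F -> E -> B (with CW structure): chi(E) = chi(B) * chi(F).
chi(Sigma_7) = -12, chi(Sigma_16) = -30.
chi(E) = (-12) * (-30) = 360

360


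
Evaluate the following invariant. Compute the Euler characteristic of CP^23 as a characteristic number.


For any closed oriented manifold, <e(TM),[M]> = chi(M).
chi(CP^23) = 23+1 = 24

24


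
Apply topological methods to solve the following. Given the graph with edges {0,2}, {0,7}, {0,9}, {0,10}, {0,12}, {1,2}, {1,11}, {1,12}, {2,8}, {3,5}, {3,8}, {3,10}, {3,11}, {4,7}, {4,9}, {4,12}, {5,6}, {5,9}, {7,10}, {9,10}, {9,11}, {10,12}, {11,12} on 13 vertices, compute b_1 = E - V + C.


b_1 = E - V + (number of components).
E = 23, V = 13, components = 1.
b_1 = 23 - 13 + 1 = 11

11


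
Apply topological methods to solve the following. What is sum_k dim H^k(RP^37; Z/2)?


H^k(RP^37; Z/2) = Z/2 for each 0 <= k <= 37.
Total dimension = 37 + 1 = 38

38


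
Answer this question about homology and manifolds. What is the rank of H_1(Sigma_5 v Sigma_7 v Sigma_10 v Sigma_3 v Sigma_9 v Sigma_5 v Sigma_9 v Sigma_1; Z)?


For a wedge X v Y: reduced H_k(X v Y) = H_k(X) + H_k(Y).
Each Sigma_g contributes b_1 = 2g.
b_1 = 10 + 14 + 20 + 6 + 18 + 10 + 18 + 2 = 98

98


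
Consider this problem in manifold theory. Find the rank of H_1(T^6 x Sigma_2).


pi_1(A x B) = pi_1(A) x pi_1(B); rank of abelianization = b_1.
b_1(T^6) = 6, b_1(Sigma_2) = 2*2 = 4.
b_1(product) = 6 + 4 = 10

10


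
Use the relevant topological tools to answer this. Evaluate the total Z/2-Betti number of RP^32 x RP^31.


dim H^*(RP^n; Z/2) = n+1 (one Z/2 in each degree 0..n).
Total Betti number is multiplicative.
Total = (32+1) * (31+1) = 33 * 32 = 1056

1056


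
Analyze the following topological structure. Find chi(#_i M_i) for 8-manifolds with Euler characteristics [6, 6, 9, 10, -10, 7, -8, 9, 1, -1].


For n-manifolds: chi(A#B) = chi(A) + chi(B) - chi(S^8).
chi(S^8) = 1 + (-1)^8 = 2.
chi(#) = (sum chi_i) - (10-1)*chi(S^8) = 29 - 9*2 = 11

11


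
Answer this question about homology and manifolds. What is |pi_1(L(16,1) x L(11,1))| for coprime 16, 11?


pi_1(X x Y) = pi_1(X) x pi_1(Y).
pi_1(L(16,1)) = Z/16, pi_1(L(11,1)) = Z/11.
|Z/16 x Z/11| = 16 * 11 = 176

176


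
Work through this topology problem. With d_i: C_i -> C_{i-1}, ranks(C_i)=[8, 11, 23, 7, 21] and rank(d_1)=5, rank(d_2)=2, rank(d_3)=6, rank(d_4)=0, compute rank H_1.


rank H_k = rank(ker d_k) - rank(im d_{k+1}).
rank(ker d_1) = rank(C_1) - rank(d_1) = 11 - 5 = 6.
rank(im d_{1+1}) = 2.
rank H_1 = 6 - 2 = 4

4


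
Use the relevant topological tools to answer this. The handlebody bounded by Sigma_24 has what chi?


A genus-g handlebody deformation retracts to a wedge of g circles.
chi(vee_g S^1) = 1 - g.
chi(H_24) = 1 - 24 = -23

-23


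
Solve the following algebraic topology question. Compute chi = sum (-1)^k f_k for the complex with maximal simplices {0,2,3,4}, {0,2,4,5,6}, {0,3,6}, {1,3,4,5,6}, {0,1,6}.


Enumerate all faces; f-vector: f_0=7, f_1=20, f_2=24, f_3=11, f_4=2.
chi = sum (-1)^k f_k = 2

2


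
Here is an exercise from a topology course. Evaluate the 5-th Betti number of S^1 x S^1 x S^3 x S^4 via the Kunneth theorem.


Each S^d has Poincare polynomial 1 + t^d.
The product S^1 x S^1 x S^3 x S^4 has Poincare polynomial prod(1+t^d_i).
Expanding: b_0=1, b_1=2, b_2=1, b_3=1, b_4=3, b_5=3, b_6=1, b_7=1, b_8=2, b_9=1.
b_5 = 3

3


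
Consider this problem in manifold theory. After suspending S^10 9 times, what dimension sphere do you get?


Each suspension raises dimension by 1: Sigma S^n = S^{n+1}.
Sigma^9 S^10 = S^{10+9} = S^19

19


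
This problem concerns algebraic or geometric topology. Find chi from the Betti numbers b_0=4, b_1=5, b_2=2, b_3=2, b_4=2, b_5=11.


chi = sum_k (-1)^k b_k.
= (4) + (-5) + (2) + (-2) + (2) + (-11)
= -10

-10


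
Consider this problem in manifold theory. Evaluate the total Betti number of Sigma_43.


For Sigma_43: b_0 = 1, b_1 = 2g = 86, b_2 = 1.
Total = 1 + 86 + 1 = 88

88


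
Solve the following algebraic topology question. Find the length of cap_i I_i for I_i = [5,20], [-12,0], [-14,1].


Intersection = [max(a_i), min(b_i)] = [5, 0].
Since 5 > 0, the intersection is empty.
Length = 0

0


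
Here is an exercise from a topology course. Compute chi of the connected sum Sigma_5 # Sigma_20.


chi(Sigma_5) = 2 - 2*5 = -8
chi(Sigma_20) = 2 - 2*20 = -38
For surfaces: chi(A#B) = chi(A) + chi(B) - 2.
chi = -8 + -38 - 2 = -48

-48


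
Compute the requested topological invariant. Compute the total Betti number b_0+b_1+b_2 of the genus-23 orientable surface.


For Sigma_23: b_0 = 1, b_1 = 2g = 46, b_2 = 1.
Total = 1 + 46 + 1 = 48

48


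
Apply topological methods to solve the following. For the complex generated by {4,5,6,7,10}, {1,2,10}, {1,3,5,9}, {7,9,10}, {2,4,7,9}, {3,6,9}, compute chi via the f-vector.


Enumerate all faces; f-vector: f_0=9, f_1=27, f_2=21, f_3=7, f_4=1.
chi = sum (-1)^k f_k = -3

-3


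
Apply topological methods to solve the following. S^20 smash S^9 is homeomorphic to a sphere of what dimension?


S^m ^ S^n = S^{m+n}.
k = 20 + 9 = 29

29


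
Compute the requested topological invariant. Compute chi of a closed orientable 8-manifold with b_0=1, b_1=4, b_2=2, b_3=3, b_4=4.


By Poincare duality b_k = b_{8-k}, so full Betti numbers: b_0=1, b_1=4, b_2=2, b_3=3, b_4=4, b_5=3, b_6=2, b_7=4, b_8=1.
chi = sum (-1)^k b_k = -4

-4


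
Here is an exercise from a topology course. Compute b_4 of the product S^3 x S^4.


Each S^d has Poincare polynomial 1 + t^d.
The product S^3 x S^4 has Poincare polynomial prod(1+t^d_i).
Expanding: b_0=1, b_3=1, b_4=1, b_7=1.
b_4 = 1

1


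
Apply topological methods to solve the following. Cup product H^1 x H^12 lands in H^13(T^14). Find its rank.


Cup product: H^p x H^q -> H^{p+q}; here p+q = 1+12 = 13.
rank H^k(T^n) = C(n,k).
C(14,13) = 14

14


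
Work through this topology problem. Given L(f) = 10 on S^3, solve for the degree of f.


L(f) = 1 + (-1)^3 deg(f) on S^3.
10 = 1 + (-1)^3 * deg(f)
(-1)^3 * deg(f) = 9
deg(f) = -9

-9


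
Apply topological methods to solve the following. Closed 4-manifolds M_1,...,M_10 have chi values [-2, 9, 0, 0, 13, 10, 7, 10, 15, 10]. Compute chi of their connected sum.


For n-manifolds: chi(A#B) = chi(A) + chi(B) - chi(S^4).
chi(S^4) = 1 + (-1)^4 = 2.
chi(#) = (sum chi_i) - (10-1)*chi(S^4) = 72 - 9*2 = 54

54


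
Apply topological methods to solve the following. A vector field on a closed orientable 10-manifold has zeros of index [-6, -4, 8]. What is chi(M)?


Poincare-Hopf: chi(M) = sum of indices of zeros.
chi = (-6) + (-4) + (8) = -2

-2
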